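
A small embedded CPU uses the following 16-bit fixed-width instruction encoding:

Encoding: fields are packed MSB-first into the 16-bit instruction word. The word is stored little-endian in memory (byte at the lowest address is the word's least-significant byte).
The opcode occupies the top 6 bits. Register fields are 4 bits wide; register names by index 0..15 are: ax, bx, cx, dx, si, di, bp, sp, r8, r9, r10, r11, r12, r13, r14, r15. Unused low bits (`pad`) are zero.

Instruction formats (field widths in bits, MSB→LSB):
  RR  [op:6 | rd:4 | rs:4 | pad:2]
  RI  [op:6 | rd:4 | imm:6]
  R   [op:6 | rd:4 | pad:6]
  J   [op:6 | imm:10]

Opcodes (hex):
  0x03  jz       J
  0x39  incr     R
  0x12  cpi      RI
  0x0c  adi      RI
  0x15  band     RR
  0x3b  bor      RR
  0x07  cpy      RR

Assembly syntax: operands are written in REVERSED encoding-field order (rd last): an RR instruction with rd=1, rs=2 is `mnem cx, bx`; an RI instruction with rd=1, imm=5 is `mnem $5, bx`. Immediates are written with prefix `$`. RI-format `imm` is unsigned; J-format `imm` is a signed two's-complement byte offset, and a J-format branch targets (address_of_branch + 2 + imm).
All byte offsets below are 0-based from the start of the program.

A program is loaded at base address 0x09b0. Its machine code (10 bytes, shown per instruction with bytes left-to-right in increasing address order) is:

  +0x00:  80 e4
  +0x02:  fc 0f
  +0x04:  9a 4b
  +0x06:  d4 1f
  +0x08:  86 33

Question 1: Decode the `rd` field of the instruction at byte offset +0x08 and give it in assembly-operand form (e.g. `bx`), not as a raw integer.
r14

@+08  little-endian(86 33) = 0x3386
  op=0x3386>>10=0xc ⇒ adi (RI)
  rd@[9:6]=0xe ⇒ r14
  imm@[5:0]=0x6 ⇒ $6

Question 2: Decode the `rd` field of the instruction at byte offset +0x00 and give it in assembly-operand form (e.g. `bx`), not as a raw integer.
[00] 80 e4 → 0xe480
  top 6b → 0x39 → incr [R]
  [9:6] rd=2 = cx

cx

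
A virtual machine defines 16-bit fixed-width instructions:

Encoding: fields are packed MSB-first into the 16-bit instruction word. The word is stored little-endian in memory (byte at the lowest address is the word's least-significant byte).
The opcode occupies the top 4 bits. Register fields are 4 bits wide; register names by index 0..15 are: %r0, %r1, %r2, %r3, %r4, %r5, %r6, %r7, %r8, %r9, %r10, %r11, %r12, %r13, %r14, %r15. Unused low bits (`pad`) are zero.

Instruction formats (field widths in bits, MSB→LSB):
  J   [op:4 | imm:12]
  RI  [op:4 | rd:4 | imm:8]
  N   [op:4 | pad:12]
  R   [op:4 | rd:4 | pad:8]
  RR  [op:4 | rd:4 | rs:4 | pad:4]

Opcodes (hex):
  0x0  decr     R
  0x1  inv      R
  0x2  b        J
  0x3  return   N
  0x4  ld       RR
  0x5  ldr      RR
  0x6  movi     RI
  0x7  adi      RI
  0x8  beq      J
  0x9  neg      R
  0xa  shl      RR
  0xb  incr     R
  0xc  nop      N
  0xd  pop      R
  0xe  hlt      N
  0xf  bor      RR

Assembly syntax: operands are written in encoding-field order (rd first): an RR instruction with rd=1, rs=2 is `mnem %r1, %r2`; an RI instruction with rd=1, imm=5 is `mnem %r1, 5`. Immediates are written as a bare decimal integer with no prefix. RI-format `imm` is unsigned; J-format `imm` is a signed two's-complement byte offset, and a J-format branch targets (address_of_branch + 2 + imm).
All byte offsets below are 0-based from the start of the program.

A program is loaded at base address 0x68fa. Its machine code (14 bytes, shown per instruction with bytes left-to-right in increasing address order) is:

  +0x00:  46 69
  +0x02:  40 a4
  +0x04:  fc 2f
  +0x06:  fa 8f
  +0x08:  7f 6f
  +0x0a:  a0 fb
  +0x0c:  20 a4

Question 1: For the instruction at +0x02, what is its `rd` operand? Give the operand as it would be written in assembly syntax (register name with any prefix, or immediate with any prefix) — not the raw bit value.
@+02  little-endian(40 a4) = 0xa440
  op=0xa440>>12=0xa ⇒ shl (RR)
  rd: (w>>8)&0xf=0x4 → %r4
  rs: (w>>4)&0xf=0x4 → %r4

%r4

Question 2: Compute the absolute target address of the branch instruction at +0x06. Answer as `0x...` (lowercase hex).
off 0x06: read fa 8f as little → 0x8ffa
  opcode bits[15:12]=0x8: beq/J
  imm@[11:0]=0xffa (s12→-6) ⇒ -6
  target = base 0x68fa + off 0x06 + 2 + imm -6 = 0x68fc

0x68fc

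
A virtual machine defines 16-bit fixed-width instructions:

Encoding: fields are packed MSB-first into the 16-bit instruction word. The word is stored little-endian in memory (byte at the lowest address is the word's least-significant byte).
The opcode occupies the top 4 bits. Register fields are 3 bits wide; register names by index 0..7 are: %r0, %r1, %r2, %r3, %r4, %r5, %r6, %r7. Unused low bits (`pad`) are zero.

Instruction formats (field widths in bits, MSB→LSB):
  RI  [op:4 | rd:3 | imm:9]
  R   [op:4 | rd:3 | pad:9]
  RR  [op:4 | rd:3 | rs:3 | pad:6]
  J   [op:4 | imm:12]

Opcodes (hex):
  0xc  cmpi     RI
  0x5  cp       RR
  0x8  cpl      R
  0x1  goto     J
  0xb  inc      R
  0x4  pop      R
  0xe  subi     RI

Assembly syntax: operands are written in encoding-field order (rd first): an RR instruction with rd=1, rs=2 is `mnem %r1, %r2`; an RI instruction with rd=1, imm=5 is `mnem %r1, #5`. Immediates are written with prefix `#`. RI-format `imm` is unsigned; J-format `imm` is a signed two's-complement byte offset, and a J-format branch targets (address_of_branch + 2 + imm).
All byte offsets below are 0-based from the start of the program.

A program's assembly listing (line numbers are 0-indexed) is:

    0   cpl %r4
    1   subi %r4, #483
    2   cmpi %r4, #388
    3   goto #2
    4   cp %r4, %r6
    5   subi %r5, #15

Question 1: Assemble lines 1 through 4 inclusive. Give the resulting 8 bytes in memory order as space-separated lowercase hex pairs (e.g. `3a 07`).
line 1 (subi): pack op=0xe:4|rd=4:3|imm=483:9 = 0xe9e3; little→ e3 e9
line 2 (cmpi): pack op=0xc:4|rd=4:3|imm=388:9 = 0xc984; little→ 84 c9
line 3 (goto): pack op=0x1:4|imm=2:12 = 0x1002; little→ 02 10
line 4 (cp): pack op=0x5:4|rd=4:3|rs=6:3|pad=0:6 = 0x5980; little→ 80 59

e3 e9 84 c9 02 10 80 59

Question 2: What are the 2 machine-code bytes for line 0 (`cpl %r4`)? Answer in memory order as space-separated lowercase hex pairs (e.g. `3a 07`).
0. cpl fields op=0x8:4|rd=4:3|pad=0:9 → word 8800h → 00 88

00 88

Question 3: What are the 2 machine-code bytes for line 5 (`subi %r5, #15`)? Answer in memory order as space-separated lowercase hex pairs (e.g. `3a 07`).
0f ea

line 5 (subi): pack op=0xe:4|rd=5:3|imm=15:9 = 0xea0f; little→ 0f ea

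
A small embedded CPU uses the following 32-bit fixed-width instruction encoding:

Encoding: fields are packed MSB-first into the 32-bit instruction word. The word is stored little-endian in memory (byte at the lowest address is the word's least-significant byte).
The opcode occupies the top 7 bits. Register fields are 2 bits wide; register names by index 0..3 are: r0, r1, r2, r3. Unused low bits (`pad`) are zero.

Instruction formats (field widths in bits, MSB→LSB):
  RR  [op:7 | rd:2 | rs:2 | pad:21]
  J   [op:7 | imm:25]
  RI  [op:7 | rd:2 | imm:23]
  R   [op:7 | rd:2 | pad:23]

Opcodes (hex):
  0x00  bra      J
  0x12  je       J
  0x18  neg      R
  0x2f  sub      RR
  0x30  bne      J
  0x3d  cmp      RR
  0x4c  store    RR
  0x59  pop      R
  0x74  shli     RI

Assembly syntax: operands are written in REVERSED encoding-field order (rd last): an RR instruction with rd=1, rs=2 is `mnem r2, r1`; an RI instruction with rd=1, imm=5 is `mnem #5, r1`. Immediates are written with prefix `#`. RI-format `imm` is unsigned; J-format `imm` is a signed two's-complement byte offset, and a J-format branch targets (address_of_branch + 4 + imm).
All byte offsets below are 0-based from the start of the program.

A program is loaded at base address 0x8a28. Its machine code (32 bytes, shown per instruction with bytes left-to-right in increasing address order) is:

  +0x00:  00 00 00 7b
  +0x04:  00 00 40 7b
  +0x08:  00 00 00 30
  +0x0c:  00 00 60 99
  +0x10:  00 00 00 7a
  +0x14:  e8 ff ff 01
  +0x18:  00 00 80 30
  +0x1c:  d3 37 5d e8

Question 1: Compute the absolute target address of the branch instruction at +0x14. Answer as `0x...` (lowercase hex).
[14] e8 ff ff 01 → 0x01ffffe8
  opcode bits[31:25]=0x0: bra/J
  [24:0] imm=33554408 (s25→-24) = #-24
  target = base 0x8a28 + off 0x14 + 4 + imm -24 = 0x8a28

0x8a28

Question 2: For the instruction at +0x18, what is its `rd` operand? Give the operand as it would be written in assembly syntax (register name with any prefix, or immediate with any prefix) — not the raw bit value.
r1

off 0x18: read 00 00 80 30 as little → 0x30800000
  opcode bits[31:25]=0x18: neg/R
  rd@[24:23]=0x1 ⇒ r1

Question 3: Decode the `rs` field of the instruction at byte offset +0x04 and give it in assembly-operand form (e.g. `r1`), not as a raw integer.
r2

off 0x04: read 00 00 40 7b as little → 0x7b400000
  opcode bits[31:25]=0x3d: cmp/RR
  [24:23] rd=2 = r2
  [22:21] rs=2 = r2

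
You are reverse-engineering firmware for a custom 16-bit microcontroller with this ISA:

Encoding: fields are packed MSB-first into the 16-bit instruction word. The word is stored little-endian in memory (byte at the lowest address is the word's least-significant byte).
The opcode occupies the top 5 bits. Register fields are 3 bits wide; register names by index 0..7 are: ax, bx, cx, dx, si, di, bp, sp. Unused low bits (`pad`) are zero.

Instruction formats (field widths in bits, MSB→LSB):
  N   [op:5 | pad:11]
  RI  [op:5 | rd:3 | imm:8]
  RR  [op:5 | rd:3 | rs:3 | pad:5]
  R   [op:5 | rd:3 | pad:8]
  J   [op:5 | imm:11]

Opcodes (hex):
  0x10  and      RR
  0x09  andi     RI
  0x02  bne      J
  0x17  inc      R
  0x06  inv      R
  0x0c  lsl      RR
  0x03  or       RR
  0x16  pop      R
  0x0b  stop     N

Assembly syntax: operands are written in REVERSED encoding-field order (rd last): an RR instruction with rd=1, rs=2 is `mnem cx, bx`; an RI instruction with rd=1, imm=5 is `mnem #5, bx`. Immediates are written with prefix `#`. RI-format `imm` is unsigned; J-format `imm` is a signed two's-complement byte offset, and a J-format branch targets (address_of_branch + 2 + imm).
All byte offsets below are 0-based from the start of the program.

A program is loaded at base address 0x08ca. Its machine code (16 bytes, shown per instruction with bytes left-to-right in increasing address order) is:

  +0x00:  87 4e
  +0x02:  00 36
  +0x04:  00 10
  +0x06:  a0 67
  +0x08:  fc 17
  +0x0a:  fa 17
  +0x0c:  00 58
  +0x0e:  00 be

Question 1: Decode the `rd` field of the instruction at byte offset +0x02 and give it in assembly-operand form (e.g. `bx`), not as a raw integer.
bp

[02] 00 36 → 0x3600
  opcode bits[15:11]=0x6: inv/R
  rd@[10:8]=0x6 ⇒ bp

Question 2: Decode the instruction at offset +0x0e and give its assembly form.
inc bp

[0e] 00 be → 0xbe00
  op=0xbe00>>11=0x17 ⇒ inc (R)
  [10:8] rd=6 = bp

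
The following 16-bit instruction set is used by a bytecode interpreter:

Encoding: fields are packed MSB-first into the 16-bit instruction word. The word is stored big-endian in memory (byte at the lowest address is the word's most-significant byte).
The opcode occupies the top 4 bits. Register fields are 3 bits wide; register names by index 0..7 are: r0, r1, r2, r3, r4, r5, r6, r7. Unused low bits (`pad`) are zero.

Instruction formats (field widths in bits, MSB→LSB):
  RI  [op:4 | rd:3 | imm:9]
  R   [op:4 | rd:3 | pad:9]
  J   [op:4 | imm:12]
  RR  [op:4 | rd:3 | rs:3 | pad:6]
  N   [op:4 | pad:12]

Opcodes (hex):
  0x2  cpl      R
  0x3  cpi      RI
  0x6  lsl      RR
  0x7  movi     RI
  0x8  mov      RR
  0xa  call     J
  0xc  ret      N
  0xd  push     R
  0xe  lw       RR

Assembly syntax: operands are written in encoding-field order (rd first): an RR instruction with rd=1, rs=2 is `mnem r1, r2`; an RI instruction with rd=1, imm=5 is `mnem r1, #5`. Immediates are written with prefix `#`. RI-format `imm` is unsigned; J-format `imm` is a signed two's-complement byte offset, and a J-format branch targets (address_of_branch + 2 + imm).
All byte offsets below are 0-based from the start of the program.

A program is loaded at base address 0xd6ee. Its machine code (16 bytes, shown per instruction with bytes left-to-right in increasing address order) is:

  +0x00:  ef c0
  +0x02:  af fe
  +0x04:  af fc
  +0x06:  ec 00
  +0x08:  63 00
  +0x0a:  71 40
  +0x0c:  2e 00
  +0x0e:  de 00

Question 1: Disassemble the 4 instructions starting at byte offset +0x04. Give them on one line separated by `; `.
+0x04: af fc ⇒ word 0xaffc (big)
  opcode bits[15:12]=0xa: call/J
  imm: (w>>0)&0xfff=0xffc (s12→-4) → #-4
+0x06: ec 00 ⇒ word 0xec00 (big)
  opcode bits[15:12]=0xe: lw/RR
  rd: (w>>9)&0x7=0x6 → r6
  rs: (w>>6)&0x7=0x0 → r0
+0x08: 63 00 ⇒ word 0x6300 (big)
  opcode bits[15:12]=0x6: lsl/RR
  rd: (w>>9)&0x7=0x1 → r1
  rs: (w>>6)&0x7=0x4 → r4
+0x0a: 71 40 ⇒ word 0x7140 (big)
  opcode bits[15:12]=0x7: movi/RI
  rd: (w>>9)&0x7=0x0 → r0
  imm: (w>>0)&0x1ff=0x140 → #320

call #-4; lw r6, r0; lsl r1, r4; movi r0, #320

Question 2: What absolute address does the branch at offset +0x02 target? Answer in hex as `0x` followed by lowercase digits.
0xd6f0

@+02  big-endian(af fe) = 0xaffe
  op=0xaffe>>12=0xa ⇒ call (J)
  [11:0] imm=4094 (s12→-2) = #-2
  target = base 0xd6ee + off 0x02 + 2 + imm -2 = 0xd6f0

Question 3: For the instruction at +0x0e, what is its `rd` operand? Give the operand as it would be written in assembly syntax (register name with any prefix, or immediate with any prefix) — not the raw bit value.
[0e] de 00 → 0xde00
  top 4b → 0xd → push [R]
  rd: (w>>9)&0x7=0x7 → r7

r7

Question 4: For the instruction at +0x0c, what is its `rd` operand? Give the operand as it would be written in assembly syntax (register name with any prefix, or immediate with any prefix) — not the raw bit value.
@+0c  big-endian(2e 00) = 0x2e00
  opcode bits[15:12]=0x2: cpl/R
  rd@[11:9]=0x7 ⇒ r7

r7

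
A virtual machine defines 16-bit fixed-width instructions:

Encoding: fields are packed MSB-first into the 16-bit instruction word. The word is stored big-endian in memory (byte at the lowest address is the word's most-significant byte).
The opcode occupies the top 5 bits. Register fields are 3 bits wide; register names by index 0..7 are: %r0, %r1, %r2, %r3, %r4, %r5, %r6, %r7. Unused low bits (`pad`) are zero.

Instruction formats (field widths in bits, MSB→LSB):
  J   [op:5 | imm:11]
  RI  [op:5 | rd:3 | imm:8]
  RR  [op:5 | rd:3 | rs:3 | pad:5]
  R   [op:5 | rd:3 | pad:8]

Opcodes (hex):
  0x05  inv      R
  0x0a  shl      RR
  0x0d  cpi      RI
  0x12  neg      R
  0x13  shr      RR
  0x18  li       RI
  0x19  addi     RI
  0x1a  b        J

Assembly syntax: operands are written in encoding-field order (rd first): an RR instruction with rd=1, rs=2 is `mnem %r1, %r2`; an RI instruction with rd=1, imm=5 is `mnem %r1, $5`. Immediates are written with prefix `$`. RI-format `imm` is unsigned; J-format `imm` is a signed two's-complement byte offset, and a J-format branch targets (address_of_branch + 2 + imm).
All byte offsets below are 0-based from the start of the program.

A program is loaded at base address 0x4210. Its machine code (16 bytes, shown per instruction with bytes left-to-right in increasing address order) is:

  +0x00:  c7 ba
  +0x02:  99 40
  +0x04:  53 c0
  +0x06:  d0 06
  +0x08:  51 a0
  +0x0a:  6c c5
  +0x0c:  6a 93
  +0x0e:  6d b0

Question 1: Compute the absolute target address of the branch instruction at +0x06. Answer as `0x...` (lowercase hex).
off 0x06: read d0 06 as big → 0xd006
  top 5b → 0x1a → b [J]
  [10:0] imm=6 = $6
  target = base 0x4210 + off 0x06 + 2 + imm 6 = 0x421e

0x421e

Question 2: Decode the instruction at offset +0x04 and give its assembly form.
off 0x04: read 53 c0 as big → 0x53c0
  top 5b → 0xa → shl [RR]
  rd: (w>>8)&0x7=0x3 → %r3
  rs: (w>>5)&0x7=0x6 → %r6

shl %r3, %r6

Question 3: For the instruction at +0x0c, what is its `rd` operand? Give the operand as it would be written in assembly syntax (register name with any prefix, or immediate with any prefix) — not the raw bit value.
%r2

+0x0c: 6a 93 ⇒ word 0x6a93 (big)
  top 5b → 0xd → cpi [RI]
  rd@[10:8]=0x2 ⇒ %r2
  imm@[7:0]=0x93 ⇒ $147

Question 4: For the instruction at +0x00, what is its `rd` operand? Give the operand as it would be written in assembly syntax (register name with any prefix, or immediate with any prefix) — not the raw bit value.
%r7

@+00  big-endian(c7 ba) = 0xc7ba
  opcode bits[15:11]=0x18: li/RI
  rd@[10:8]=0x7 ⇒ %r7
  imm@[7:0]=0xba ⇒ $186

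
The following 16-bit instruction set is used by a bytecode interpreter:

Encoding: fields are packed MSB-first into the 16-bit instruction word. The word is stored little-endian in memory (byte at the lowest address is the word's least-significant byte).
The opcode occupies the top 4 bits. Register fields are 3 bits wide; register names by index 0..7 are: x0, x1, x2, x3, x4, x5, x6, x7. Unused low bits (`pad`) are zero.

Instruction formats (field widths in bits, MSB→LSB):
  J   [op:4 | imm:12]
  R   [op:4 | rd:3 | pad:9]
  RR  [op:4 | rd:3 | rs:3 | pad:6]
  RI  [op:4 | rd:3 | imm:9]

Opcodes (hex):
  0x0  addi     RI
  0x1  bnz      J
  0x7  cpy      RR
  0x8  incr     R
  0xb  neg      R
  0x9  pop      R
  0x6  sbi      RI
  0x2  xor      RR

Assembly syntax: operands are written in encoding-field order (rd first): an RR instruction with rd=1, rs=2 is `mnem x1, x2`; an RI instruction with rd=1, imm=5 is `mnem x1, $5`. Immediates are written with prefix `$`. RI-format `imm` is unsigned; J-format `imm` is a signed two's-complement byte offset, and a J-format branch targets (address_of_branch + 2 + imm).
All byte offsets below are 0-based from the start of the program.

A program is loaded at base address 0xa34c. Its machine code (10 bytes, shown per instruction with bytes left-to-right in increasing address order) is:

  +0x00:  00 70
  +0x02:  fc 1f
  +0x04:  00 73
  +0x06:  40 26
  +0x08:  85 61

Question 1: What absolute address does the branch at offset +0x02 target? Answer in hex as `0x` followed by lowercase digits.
0xa34c

+0x02: fc 1f ⇒ word 0x1ffc (little)
  top 4b → 0x1 → bnz [J]
  imm: (w>>0)&0xfff=0xffc (s12→-4) → $-4
  target = base 0xa34c + off 0x02 + 2 + imm -4 = 0xa34c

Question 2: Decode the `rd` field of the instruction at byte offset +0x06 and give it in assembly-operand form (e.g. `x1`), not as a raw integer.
off 0x06: read 40 26 as little → 0x2640
  op=0x2640>>12=0x2 ⇒ xor (RR)
  rd: (w>>9)&0x7=0x3 → x3
  rs: (w>>6)&0x7=0x1 → x1

x3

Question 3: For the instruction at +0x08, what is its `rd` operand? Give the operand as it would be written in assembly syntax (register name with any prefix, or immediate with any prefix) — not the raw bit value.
x0

off 0x08: read 85 61 as little → 0x6185
  opcode bits[15:12]=0x6: sbi/RI
  [11:9] rd=0 = x0
  [8:0] imm=389 = $389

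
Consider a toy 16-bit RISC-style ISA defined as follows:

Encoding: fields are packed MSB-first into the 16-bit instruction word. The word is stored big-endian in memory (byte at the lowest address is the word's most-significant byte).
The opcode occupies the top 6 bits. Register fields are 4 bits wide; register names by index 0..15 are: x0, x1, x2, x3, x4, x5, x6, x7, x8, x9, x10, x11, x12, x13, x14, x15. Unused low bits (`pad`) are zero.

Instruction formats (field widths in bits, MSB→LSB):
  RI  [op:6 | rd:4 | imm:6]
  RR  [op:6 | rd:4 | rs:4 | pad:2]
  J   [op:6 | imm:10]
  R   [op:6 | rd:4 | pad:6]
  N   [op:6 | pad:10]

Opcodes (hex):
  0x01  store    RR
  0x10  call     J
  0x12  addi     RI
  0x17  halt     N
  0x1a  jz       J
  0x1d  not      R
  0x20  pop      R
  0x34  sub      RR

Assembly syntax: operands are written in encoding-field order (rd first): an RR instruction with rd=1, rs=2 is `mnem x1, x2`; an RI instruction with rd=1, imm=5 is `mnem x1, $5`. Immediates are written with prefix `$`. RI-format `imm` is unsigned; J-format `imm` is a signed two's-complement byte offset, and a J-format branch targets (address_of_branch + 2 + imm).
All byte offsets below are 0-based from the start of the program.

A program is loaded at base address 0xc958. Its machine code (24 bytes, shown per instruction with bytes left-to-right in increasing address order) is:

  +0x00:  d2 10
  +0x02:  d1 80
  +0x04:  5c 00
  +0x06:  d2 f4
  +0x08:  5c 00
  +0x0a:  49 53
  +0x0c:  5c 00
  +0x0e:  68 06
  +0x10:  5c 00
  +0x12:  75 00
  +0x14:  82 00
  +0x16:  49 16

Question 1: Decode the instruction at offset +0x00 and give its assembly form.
[00] d2 10 → 0xd210
  top 6b → 0x34 → sub [RR]
  rd: (w>>6)&0xf=0x8 → x8
  rs: (w>>2)&0xf=0x4 → x4

sub x8, x4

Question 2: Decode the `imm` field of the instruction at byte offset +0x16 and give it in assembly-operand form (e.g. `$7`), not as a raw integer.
$22

[16] 49 16 → 0x4916
  op=0x4916>>10=0x12 ⇒ addi (RI)
  rd@[9:6]=0x4 ⇒ x4
  imm@[5:0]=0x16 ⇒ $22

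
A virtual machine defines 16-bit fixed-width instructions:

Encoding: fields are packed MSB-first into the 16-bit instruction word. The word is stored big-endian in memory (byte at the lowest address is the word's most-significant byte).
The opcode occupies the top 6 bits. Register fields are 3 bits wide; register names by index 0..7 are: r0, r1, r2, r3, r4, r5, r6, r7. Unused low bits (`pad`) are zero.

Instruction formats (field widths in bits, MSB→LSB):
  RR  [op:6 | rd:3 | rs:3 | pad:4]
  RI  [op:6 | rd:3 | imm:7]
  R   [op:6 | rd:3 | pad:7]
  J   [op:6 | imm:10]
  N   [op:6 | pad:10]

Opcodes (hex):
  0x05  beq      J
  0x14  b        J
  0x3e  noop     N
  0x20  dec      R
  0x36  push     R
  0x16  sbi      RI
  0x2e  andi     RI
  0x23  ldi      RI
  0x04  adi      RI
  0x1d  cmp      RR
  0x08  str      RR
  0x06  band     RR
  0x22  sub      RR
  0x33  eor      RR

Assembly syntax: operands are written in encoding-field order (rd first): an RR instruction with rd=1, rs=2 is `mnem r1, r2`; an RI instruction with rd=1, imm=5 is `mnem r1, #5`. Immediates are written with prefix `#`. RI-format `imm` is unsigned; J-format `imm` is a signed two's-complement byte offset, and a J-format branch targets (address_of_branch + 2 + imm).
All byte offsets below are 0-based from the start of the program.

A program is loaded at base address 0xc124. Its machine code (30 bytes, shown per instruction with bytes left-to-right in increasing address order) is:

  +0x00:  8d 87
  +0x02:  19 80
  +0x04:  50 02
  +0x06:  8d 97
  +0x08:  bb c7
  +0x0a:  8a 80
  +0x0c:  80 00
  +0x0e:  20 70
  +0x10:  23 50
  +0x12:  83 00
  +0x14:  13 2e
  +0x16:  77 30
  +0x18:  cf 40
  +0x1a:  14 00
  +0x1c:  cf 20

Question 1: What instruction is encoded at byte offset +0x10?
off 0x10: read 23 50 as big → 0x2350
  top 6b → 0x8 → str [RR]
  rd: (w>>7)&0x7=0x6 → r6
  rs: (w>>4)&0x7=0x5 → r5

str r6, r5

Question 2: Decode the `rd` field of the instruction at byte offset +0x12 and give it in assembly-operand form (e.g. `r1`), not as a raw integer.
+0x12: 83 00 ⇒ word 0x8300 (big)
  top 6b → 0x20 → dec [R]
  [9:7] rd=6 = r6

r6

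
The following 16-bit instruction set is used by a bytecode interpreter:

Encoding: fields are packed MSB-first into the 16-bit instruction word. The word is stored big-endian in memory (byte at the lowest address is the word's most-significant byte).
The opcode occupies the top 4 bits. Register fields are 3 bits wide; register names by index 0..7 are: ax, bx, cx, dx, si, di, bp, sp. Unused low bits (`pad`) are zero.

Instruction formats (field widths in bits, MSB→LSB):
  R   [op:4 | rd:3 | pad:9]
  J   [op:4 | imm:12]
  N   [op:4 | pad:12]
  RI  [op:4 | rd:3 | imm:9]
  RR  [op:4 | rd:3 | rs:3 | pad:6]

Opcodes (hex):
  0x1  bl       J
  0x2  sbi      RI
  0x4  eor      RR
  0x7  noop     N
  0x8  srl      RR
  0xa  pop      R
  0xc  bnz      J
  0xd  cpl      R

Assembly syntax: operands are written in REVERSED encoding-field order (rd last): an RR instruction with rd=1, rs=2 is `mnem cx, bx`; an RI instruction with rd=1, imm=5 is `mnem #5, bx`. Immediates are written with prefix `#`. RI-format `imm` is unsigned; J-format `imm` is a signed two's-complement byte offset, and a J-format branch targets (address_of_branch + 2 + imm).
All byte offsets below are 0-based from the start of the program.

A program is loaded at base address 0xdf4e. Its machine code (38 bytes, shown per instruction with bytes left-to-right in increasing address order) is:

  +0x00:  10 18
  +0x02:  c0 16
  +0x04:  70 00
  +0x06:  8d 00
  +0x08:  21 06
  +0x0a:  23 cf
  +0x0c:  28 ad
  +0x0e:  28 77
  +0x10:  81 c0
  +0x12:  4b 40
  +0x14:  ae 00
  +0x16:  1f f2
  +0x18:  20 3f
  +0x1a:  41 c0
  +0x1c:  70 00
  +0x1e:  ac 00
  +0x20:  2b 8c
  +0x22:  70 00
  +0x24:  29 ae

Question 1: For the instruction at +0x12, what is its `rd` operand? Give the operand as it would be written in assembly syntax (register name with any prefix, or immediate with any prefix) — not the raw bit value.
@+12  big-endian(4b 40) = 0x4b40
  top 4b → 0x4 → eor [RR]
  [11:9] rd=5 = di
  [8:6] rs=5 = di

di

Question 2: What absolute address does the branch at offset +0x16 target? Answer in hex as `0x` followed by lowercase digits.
@+16  big-endian(1f f2) = 0x1ff2
  op=0x1ff2>>12=0x1 ⇒ bl (J)
  imm: (w>>0)&0xfff=0xff2 (s12→-14) → #-14
  target = base 0xdf4e + off 0x16 + 2 + imm -14 = 0xdf58

0xdf58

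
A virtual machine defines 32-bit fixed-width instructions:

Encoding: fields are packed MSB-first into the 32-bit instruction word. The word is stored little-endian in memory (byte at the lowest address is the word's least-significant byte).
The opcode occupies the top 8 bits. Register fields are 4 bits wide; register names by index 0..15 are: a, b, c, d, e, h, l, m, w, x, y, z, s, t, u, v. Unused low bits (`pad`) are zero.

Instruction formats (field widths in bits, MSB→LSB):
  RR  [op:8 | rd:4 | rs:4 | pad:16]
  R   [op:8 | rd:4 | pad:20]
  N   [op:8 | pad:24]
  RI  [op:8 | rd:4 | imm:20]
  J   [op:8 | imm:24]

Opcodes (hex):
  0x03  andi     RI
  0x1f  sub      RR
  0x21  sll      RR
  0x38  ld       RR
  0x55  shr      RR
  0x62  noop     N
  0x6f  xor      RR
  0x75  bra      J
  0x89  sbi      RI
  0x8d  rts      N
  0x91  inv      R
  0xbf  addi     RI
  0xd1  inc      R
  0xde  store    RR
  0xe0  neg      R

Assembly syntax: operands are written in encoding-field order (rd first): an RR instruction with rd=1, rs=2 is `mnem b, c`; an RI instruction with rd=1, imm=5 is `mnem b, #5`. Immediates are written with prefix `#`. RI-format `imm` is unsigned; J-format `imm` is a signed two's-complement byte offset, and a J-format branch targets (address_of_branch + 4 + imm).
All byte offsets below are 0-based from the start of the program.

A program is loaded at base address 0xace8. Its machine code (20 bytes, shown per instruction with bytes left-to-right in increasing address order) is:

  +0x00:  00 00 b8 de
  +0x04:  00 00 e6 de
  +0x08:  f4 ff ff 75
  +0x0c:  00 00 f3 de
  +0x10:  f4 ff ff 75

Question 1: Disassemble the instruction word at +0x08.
bra #-12

[08] f4 ff ff 75 → 0x75fffff4
  op=0x75fffff4>>24=0x75 ⇒ bra (J)
  [23:0] imm=16777204 (s24→-12) = #-12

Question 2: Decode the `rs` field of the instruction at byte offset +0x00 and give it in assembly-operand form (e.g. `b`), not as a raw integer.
[00] 00 00 b8 de → 0xdeb80000
  op=0xdeb80000>>24=0xde ⇒ store (RR)
  rd: (w>>20)&0xf=0xb → z
  rs: (w>>16)&0xf=0x8 → w

w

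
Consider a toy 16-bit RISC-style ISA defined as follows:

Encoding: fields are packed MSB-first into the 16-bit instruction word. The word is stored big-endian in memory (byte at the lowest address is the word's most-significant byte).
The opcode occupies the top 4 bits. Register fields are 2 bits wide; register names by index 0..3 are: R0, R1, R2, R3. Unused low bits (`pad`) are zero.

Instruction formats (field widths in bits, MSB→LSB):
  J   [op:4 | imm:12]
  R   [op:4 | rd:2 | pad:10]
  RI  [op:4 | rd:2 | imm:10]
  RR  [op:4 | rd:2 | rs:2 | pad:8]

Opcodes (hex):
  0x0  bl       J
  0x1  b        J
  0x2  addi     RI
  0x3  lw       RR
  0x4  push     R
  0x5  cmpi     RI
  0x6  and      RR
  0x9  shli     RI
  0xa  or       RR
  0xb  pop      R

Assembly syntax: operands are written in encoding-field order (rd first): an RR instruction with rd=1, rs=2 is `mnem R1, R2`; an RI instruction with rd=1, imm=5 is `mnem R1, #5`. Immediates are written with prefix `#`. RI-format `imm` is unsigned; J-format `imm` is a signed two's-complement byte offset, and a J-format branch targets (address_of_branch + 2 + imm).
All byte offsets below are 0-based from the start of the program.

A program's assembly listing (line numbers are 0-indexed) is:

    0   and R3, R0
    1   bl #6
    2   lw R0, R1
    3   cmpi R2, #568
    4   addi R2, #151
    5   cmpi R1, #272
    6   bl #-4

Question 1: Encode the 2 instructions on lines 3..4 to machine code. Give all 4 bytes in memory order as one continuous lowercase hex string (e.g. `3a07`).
5a382897

L3: cmpi op=0x5:4|rd=2:2|imm=568:10 ⇒ 0x5a38 ⇒ big 5a 38
L4: addi op=0x2:4|rd=2:2|imm=151:10 ⇒ 0x2897 ⇒ big 28 97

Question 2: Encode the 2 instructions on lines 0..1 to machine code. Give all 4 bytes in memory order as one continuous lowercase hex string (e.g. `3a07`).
6c000006

L0: and op=0x6:4|rd=3:2|rs=0:2|pad=0:8 ⇒ 0x6c00 ⇒ big 6c 00
L1: bl op=0x0:4|imm=6:12 ⇒ 0x0006 ⇒ big 00 06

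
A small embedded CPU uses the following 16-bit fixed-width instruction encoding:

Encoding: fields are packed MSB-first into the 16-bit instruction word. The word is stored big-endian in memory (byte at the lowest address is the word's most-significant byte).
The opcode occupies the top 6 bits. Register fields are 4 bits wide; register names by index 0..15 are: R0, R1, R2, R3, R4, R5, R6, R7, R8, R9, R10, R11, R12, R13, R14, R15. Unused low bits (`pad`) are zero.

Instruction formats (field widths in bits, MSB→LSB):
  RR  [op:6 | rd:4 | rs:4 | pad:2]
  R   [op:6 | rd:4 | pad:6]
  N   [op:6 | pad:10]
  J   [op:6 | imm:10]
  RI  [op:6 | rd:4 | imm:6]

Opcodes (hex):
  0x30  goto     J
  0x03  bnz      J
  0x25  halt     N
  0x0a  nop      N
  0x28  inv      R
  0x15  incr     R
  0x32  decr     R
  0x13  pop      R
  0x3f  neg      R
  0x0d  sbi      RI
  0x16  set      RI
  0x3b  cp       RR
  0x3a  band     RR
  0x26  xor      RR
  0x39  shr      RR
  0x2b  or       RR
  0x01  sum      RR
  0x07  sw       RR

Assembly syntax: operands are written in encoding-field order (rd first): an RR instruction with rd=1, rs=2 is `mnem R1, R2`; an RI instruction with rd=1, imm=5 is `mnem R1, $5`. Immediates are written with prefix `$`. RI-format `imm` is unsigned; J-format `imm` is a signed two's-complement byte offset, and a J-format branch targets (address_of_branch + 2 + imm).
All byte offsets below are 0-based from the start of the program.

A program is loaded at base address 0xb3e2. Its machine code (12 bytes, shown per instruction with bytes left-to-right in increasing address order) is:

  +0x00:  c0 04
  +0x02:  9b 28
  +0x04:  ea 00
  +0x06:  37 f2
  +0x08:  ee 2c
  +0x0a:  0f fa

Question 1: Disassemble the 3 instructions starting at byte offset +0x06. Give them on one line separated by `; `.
[06] 37 f2 → 0x37f2
  opcode bits[15:10]=0xd: sbi/RI
  rd: (w>>6)&0xf=0xf → R15
  imm: (w>>0)&0x3f=0x32 → $50
[08] ee 2c → 0xee2c
  opcode bits[15:10]=0x3b: cp/RR
  rd: (w>>6)&0xf=0x8 → R8
  rs: (w>>2)&0xf=0xb → R11
[0a] 0f fa → 0x0ffa
  opcode bits[15:10]=0x3: bnz/J
  imm: (w>>0)&0x3ff=0x3fa (s10→-6) → $-6

sbi R15, $50; cp R8, R11; bnz $-6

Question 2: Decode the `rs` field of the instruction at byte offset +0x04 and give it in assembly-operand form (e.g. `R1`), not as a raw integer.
R0

[04] ea 00 → 0xea00
  opcode bits[15:10]=0x3a: band/RR
  [9:6] rd=8 = R8
  [5:2] rs=0 = R0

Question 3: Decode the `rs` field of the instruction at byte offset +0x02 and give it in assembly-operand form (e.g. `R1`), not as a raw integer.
+0x02: 9b 28 ⇒ word 0x9b28 (big)
  opcode bits[15:10]=0x26: xor/RR
  rd: (w>>6)&0xf=0xc → R12
  rs: (w>>2)&0xf=0xa → R10

R10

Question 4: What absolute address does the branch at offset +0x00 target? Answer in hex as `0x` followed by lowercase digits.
0xb3e8

@+00  big-endian(c0 04) = 0xc004
  top 6b → 0x30 → goto [J]
  imm@[9:0]=0x4 ⇒ $4
  target = base 0xb3e2 + off 0x00 + 2 + imm 4 = 0xb3e8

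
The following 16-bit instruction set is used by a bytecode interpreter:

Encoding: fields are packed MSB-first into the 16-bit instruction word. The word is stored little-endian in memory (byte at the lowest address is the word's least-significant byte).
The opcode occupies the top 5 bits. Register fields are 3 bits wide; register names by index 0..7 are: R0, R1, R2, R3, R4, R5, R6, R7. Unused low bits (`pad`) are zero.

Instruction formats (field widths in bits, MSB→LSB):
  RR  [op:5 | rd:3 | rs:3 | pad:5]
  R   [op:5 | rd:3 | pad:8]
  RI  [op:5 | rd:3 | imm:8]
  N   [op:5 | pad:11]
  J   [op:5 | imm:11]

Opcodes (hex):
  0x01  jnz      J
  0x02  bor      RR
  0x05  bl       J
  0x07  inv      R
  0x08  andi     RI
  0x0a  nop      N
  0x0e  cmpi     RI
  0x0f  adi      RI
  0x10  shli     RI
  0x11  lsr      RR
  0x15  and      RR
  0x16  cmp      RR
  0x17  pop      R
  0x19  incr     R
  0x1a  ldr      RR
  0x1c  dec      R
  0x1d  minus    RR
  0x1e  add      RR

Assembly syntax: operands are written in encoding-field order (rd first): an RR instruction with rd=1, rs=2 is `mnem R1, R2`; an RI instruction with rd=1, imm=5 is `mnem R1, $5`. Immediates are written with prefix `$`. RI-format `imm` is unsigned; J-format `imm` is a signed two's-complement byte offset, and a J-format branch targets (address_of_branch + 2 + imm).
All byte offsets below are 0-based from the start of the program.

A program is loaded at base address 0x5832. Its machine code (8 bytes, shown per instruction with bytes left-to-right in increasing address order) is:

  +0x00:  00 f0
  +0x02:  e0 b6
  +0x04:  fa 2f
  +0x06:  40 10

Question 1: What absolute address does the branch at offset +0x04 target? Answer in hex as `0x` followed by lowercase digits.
[04] fa 2f → 0x2ffa
  opcode bits[15:11]=0x5: bl/J
  [10:0] imm=2042 (s11→-6) = $-6
  target = base 0x5832 + off 0x04 + 2 + imm -6 = 0x5832

0x5832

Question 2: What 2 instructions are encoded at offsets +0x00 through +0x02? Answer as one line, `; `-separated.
+0x00: 00 f0 ⇒ word 0xf000 (little)
  opcode bits[15:11]=0x1e: add/RR
  [10:8] rd=0 = R0
  [7:5] rs=0 = R0
+0x02: e0 b6 ⇒ word 0xb6e0 (little)
  opcode bits[15:11]=0x16: cmp/RR
  [10:8] rd=6 = R6
  [7:5] rs=7 = R7

add R0, R0; cmp R6, R7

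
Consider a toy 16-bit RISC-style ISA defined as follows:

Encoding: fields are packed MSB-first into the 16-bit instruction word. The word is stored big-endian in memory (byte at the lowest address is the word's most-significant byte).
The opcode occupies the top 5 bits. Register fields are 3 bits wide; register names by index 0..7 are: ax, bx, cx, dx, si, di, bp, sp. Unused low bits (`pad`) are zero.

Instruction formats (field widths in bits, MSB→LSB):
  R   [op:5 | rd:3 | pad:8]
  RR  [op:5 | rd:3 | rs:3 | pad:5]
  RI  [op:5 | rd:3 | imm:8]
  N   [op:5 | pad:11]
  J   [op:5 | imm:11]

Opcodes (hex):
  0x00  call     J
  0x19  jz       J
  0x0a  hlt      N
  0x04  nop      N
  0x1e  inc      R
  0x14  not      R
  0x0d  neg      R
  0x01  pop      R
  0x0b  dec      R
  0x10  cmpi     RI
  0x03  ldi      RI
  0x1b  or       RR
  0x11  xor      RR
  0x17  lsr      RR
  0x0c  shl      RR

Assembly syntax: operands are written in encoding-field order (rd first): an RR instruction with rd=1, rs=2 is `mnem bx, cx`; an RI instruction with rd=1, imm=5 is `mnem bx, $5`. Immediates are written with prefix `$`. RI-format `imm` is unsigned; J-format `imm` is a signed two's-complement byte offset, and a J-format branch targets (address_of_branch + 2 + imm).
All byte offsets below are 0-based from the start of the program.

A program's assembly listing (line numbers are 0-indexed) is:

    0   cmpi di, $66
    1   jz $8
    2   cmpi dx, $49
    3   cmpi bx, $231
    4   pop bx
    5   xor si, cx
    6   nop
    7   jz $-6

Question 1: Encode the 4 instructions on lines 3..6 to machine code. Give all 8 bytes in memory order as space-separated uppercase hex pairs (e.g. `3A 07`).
81 E7 09 00 8C 40 20 00

L3: cmpi op=0x10:5|rd=1:3|imm=231:8 ⇒ 0x81e7 ⇒ big 81 e7
L4: pop op=0x1:5|rd=1:3|pad=0:8 ⇒ 0x0900 ⇒ big 09 00
L5: xor op=0x11:5|rd=4:3|rs=2:3|pad=0:5 ⇒ 0x8c40 ⇒ big 8c 40
L6: nop op=0x4:5|pad=0:11 ⇒ 0x2000 ⇒ big 20 00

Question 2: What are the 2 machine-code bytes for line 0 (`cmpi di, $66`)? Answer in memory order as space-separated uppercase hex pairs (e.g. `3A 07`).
L0: cmpi op=0x10:5|rd=5:3|imm=66:8 ⇒ 0x8542 ⇒ big 85 42

85 42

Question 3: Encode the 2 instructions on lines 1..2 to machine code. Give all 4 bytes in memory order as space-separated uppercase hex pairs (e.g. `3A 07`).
C8 08 83 31

line 1 (jz): pack op=0x19:5|imm=8:11 = 0xc808; big→ c8 08
line 2 (cmpi): pack op=0x10:5|rd=3:3|imm=49:8 = 0x8331; big→ 83 31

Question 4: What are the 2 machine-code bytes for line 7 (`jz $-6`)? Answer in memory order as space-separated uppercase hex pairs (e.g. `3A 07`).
CF FA

line 7 (jz): pack op=0x19:5|imm=-6:11 = 0xcffa; big→ cf fa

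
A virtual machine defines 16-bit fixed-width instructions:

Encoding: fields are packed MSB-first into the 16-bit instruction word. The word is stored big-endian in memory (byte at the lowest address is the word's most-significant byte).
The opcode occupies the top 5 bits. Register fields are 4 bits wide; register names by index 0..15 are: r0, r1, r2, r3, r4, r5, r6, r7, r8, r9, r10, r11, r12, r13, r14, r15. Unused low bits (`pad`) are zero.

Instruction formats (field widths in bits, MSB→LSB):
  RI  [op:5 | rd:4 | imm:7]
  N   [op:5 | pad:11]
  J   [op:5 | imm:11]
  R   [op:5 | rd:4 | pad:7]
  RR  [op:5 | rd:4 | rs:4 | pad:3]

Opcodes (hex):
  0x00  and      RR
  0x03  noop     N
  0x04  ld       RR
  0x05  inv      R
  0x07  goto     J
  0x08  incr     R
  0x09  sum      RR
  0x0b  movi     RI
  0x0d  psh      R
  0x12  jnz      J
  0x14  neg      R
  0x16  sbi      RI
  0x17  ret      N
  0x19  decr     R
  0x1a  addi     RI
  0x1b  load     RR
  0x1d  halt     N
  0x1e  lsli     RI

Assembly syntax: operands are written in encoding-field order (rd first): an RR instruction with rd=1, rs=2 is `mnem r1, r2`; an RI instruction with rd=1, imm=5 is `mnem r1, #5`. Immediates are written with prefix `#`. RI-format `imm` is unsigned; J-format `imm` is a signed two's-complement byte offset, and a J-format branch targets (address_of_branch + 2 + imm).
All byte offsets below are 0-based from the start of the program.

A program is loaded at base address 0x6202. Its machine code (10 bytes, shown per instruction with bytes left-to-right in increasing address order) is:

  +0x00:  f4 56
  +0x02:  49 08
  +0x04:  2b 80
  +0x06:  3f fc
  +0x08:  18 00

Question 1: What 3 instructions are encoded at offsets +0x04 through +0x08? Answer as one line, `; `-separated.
@+04  big-endian(2b 80) = 0x2b80
  top 5b → 0x5 → inv [R]
  [10:7] rd=7 = r7
@+06  big-endian(3f fc) = 0x3ffc
  top 5b → 0x7 → goto [J]
  [10:0] imm=2044 (s11→-4) = #-4
@+08  big-endian(18 00) = 0x1800
  top 5b → 0x3 → noop [N]

inv r7; goto #-4; noop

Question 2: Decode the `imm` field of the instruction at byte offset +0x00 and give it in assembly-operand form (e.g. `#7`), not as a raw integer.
#86

[00] f4 56 → 0xf456
  opcode bits[15:11]=0x1e: lsli/RI
  rd@[10:7]=0x8 ⇒ r8
  imm@[6:0]=0x56 ⇒ #86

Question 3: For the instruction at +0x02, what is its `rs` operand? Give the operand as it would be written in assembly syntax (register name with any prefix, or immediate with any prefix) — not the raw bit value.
r1

@+02  big-endian(49 08) = 0x4908
  op=0x4908>>11=0x9 ⇒ sum (RR)
  [10:7] rd=2 = r2
  [6:3] rs=1 = r1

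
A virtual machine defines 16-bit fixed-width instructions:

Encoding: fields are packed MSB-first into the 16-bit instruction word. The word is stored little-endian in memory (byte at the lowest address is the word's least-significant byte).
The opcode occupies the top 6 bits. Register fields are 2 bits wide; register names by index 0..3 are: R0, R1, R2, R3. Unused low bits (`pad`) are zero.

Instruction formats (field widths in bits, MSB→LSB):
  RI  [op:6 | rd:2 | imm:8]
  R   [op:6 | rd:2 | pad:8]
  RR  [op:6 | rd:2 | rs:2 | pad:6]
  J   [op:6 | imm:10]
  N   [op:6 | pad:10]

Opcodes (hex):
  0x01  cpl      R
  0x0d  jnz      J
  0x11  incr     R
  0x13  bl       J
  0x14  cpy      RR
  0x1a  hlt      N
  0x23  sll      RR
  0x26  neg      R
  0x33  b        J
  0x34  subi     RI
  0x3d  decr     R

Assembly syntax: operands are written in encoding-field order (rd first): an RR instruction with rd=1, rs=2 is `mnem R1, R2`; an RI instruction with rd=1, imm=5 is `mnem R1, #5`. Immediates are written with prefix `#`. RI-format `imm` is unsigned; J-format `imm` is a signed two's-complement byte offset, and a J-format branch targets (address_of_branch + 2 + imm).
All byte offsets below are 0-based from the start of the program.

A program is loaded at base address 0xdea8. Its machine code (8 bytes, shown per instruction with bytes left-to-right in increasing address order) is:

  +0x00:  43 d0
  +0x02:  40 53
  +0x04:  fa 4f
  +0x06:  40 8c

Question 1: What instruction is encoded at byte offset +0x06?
sll R0, R1

+0x06: 40 8c ⇒ word 0x8c40 (little)
  op=0x8c40>>10=0x23 ⇒ sll (RR)
  rd@[9:8]=0x0 ⇒ R0
  rs@[7:6]=0x1 ⇒ R1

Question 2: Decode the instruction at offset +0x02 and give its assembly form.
cpy R3, R1

+0x02: 40 53 ⇒ word 0x5340 (little)
  top 6b → 0x14 → cpy [RR]
  rd: (w>>8)&0x3=0x3 → R3
  rs: (w>>6)&0x3=0x1 → R1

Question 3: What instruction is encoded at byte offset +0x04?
+0x04: fa 4f ⇒ word 0x4ffa (little)
  op=0x4ffa>>10=0x13 ⇒ bl (J)
  imm: (w>>0)&0x3ff=0x3fa (s10→-6) → #-6

bl #-6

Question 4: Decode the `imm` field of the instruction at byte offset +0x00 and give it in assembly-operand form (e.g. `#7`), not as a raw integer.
@+00  little-endian(43 d0) = 0xd043
  opcode bits[15:10]=0x34: subi/RI
  rd@[9:8]=0x0 ⇒ R0
  imm@[7:0]=0x43 ⇒ #67

#67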